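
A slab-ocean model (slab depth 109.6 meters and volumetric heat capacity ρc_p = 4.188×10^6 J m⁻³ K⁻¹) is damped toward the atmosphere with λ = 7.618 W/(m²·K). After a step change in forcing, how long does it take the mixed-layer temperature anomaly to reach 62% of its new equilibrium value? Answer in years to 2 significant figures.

1.8 years

Areal heat capacity C = ρc_p × D = 4.188×10^6 × 109.6 = 4.59×10^8 J/(m²·K).
τ = C / λ = 4.59×10^8 / 7.618 = 6.03×10^7 s.
Fraction reached: 1 − e^(−t/τ) = 0.62 ⇒ t = −τ ln(1 − 0.62) = τ × 0.968.
t = 5.83×10^7 s = 1.85 years.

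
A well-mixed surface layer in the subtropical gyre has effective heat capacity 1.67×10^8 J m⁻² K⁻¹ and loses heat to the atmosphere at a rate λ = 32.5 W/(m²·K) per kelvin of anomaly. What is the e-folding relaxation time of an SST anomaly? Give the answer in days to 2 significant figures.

59 days

Areal heat capacity C = 1.67×10^8 J m⁻² K⁻¹ (given).
Relaxation time τ = C / λ = 1.67×10^8 / 32.5 = 5.14×10^6 s.
In days: 5.14×10^6 s / (86400 s/day) = 59.5 days.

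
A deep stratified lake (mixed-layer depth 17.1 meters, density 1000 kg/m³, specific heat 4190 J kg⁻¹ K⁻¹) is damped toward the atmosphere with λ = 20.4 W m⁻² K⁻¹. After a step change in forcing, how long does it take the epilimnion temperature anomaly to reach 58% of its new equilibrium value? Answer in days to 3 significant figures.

Areal heat capacity C = ρ c_p D = 1000 × 4190 × 17.1 = 7.16×10^7 J/(m²·K).
τ = C / λ = 7.16×10^7 / 20.4 = 3.51×10^6 s.
Fraction reached: 1 − e^(−t/τ) = 0.58 ⇒ t = −τ ln(1 − 0.58) = τ × 0.868.
t = 3.05×10^6 s = 35.3 days.

35.3 days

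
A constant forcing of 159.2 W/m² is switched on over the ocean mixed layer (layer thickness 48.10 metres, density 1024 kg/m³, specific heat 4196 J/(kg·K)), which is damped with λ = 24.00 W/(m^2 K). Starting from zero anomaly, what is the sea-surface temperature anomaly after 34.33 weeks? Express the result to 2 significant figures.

Areal heat capacity C = ρ c_p D = 1024 × 4196 × 48.10 = 2.07×10^8 J m⁻² K⁻¹.
τ = C / λ = 2.07×10^8 / 24.00 = 8.61×10^6 s.
Equilibrium anomaly ΔT_eq = F / λ = 159.2 / 24.00 = 6.63 K.
t = 34.33 weeks = 2.08×10^7 s, so t/τ = 2.41.
ΔT(t) = ΔT_eq (1 − e^(−t/τ)) = 6.63 × (1 − e^−2.41) = 6.04 K.

6.0 K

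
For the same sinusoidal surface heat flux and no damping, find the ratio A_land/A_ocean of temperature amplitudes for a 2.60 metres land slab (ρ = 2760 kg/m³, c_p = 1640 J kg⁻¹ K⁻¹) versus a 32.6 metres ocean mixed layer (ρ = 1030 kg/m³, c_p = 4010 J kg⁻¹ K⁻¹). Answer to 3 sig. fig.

11.4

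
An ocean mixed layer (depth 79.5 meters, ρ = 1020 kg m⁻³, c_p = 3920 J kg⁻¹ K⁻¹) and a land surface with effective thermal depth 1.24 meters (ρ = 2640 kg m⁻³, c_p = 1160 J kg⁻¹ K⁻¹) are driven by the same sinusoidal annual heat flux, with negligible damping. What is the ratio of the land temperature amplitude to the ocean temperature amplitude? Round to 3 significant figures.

83.7

C_ocean = 1020 × 3920 × 79.5 = 3.18×10^8 J/(m²·K).
C_land = 2640 × 1160 × 1.24 = 3.80×10^6 J/(m²·K).
Undamped amplitude ∝ 1/C, so A_land/A_ocean = C_ocean/C_land = 83.7.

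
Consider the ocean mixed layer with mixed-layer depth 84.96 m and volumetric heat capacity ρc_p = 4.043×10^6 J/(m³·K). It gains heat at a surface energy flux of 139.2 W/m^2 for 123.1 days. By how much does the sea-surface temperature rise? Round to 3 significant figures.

4.31 K

Areal heat capacity C = ρc_p × D = 4.043×10^6 × 84.96 = 3.43×10^8 J/(m^2 K).
Net heat input Q = F Δt = 139.2 × (123.1 days × 86400 s/day) = 1.48×10^9 J/m².
ΔT = Q / C = 1.48×10^9 / 3.43×10^8 = 4.31 K.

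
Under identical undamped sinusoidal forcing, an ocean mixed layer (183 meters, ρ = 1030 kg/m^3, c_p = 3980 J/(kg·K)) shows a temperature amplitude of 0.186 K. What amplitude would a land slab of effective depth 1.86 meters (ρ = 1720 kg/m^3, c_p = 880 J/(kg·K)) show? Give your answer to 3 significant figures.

49.6 K

C_ocean = 7.50×10^8 J/(m²·K); C_land = 2.82×10^6 J/(m²·K).
A ∝ 1/C ⇒ A_land = A_ocean × C_ocean/C_land = 0.186 × 266 = 49.6 K.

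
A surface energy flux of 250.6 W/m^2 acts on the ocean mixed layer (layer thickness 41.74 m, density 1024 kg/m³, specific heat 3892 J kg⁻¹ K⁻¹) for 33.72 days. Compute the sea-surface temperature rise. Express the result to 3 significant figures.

Areal heat capacity C = ρ c_p D = 1024 × 3892 × 41.74 = 1.66×10^8 J/(m^2 K).
Net heat input Q = F Δt = 250.6 × (33.72 days × 86400 s/day) = 7.30×10^8 J/m².
ΔT = Q / C = 7.30×10^8 / 1.66×10^8 = 4.39 K.

4.39 K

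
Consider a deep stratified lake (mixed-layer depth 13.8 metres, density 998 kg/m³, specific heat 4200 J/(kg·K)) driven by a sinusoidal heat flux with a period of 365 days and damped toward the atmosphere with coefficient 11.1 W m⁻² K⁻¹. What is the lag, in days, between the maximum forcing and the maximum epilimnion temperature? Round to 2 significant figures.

Areal heat capacity C = ρ c_p D = 998 × 4200 × 13.8 = 5.78×10^7 J m⁻² K⁻¹.
ω = 2π / 3.15×10^7 s = 1.99×10^-7 s⁻¹.
Phase lag φ = arctan(Cω/λ) = arctan(11.5/11.1) = 0.804 rad.
Time lag = φ / ω = 0.804 / 1.99×10^-7 = 4.04×10^6 s = 46.7 days.

47 days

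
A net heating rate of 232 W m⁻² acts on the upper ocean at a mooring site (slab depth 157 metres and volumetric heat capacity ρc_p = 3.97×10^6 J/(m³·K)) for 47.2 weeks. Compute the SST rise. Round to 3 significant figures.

10.6 K

Areal heat capacity C = ρc_p × D = 3.97×10^6 × 157 = 6.23×10^8 J/(m^2 K).
Net heat input Q = F Δt = 232 × (47.2 weeks × 6.048×10^5 s/week) = 6.62×10^9 J/m².
ΔT = Q / C = 6.62×10^9 / 6.23×10^8 = 10.6 K.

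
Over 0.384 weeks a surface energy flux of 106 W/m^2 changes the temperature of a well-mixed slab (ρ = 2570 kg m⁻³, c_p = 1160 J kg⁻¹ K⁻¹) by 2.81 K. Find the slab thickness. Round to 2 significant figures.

Heat input Q = F Δt = 106 × 2.32×10^5 s = 2.46×10^7 J/m².
Required areal heat capacity C = Q / ΔT = 8.76×10^6 J/(m²·K).
Depth D = C / (ρ c_p) = 8.76×10^6 / (2570 × 1160) = 2.94 m.

2.9 m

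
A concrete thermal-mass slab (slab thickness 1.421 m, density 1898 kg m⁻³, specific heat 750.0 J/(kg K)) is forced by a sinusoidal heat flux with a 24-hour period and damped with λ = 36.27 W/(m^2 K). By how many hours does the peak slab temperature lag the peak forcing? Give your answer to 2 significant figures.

5.1 hours

Areal heat capacity C = ρ c_p D = 1898 × 750.0 × 1.421 = 2.02×10^6 J/(m²·K).
ω = 2π / 86400 s = 7.27×10^-5 s⁻¹.
Phase lag φ = arctan(Cω/λ) = arctan(147/36.27) = 1.33 rad.
Time lag = φ / ω = 1.33 / 7.27×10^-5 = 18300 s = 5.08 hours.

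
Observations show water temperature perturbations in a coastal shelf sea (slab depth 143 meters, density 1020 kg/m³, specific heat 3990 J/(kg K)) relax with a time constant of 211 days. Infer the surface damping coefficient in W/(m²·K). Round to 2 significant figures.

Areal heat capacity C = ρ c_p D = 1020 × 3990 × 143 = 5.82×10^8 J/(m^2 K).
τ = 211 days = 1.82×10^7 s.
λ = C / τ = 5.82×10^8 / 1.82×10^7 = 31.9 W/(m²·K).

32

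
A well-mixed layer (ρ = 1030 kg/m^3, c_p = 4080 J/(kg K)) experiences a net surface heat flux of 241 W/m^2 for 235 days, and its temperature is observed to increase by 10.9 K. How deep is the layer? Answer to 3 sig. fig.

Heat input Q = F Δt = 241 × 2.03×10^7 s = 4.89×10^9 J/m².
Required areal heat capacity C = Q / ΔT = 4.49×10^8 J/(m²·K).
Depth D = C / (ρ c_p) = 4.49×10^8 / (1030 × 4080) = 107 m.

107 m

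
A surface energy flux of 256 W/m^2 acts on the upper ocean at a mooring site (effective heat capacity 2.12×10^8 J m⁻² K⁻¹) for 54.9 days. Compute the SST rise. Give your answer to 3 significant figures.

5.73 K

Areal heat capacity C = 2.12×10^8 J m⁻² K⁻¹ (given).
Net heat input Q = F Δt = 256 × (54.9 days × 86400 s/day) = 1.21×10^9 J/m².
ΔT = Q / C = 1.21×10^9 / 2.12×10^8 = 5.73 K.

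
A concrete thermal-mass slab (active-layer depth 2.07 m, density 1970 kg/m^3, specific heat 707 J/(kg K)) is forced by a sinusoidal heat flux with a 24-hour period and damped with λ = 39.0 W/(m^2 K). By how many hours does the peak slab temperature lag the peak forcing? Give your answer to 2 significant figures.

Areal heat capacity C = ρ c_p D = 1970 × 707 × 2.07 = 2.88×10^6 J/(m^2 K).
ω = 2π / 86400 s = 7.27×10^-5 s⁻¹.
Phase lag φ = arctan(Cω/λ) = arctan(210/39.0) = 1.39 rad.
Time lag = φ / ω = 1.39 / 7.27×10^-5 = 19100 s = 5.30 hours.

5.3 hours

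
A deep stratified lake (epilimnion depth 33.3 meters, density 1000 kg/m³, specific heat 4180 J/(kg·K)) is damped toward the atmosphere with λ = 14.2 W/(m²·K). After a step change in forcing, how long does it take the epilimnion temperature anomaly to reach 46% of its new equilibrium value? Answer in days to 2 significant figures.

70 days

Areal heat capacity C = ρ c_p D = 1000 × 4180 × 33.3 = 1.39×10^8 J/(m^2 K).
τ = C / λ = 1.39×10^8 / 14.2 = 9.80×10^6 s.
Fraction reached: 1 − e^(−t/τ) = 0.46 ⇒ t = −τ ln(1 − 0.46) = τ × 0.616.
t = 6.04×10^6 s = 69.9 days.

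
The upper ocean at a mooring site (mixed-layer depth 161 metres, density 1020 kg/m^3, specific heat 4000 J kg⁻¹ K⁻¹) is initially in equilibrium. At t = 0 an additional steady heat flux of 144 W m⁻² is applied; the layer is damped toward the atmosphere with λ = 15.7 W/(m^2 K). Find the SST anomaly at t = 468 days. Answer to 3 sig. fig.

Areal heat capacity C = ρ c_p D = 1020 × 4000 × 161 = 6.57×10^8 J/(m^2 K).
τ = C / λ = 6.57×10^8 / 15.7 = 4.18×10^7 s.
Equilibrium anomaly ΔT_eq = F / λ = 144 / 15.7 = 9.17 K.
t = 468 days = 4.04×10^7 s, so t/τ = 0.966.
ΔT(t) = ΔT_eq (1 − e^(−t/τ)) = 9.17 × (1 − e^−0.966) = 5.68 K.

5.68 K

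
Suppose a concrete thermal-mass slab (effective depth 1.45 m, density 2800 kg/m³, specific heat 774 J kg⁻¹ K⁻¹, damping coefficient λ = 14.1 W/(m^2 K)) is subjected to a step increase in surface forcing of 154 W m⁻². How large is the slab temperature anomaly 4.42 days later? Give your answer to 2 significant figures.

Areal heat capacity C = ρ c_p D = 2800 × 774 × 1.45 = 3.14×10^6 J m⁻² K⁻¹.
τ = C / λ = 3.14×10^6 / 14.1 = 2.23×10^5 s.
Equilibrium anomaly ΔT_eq = F / λ = 154 / 14.1 = 10.9 K.
t = 4.42 days = 3.82×10^5 s, so t/τ = 1.71.
ΔT(t) = ΔT_eq (1 − e^(−t/τ)) = 10.9 × (1 − e^−1.71) = 8.95 K.

9.0 K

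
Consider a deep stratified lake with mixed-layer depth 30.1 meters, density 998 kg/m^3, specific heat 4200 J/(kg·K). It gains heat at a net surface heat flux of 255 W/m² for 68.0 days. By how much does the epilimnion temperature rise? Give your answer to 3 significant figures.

11.9 K

Areal heat capacity C = ρ c_p D = 998 × 4200 × 30.1 = 1.26×10^8 J m⁻² K⁻¹.
Net heat input Q = F Δt = 255 × (68.0 days × 86400 s/day) = 1.50×10^9 J/m².
ΔT = Q / C = 1.50×10^9 / 1.26×10^8 = 11.9 K.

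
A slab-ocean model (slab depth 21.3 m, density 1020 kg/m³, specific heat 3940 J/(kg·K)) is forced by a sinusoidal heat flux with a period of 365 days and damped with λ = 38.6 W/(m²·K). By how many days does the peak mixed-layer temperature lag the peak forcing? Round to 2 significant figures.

24 days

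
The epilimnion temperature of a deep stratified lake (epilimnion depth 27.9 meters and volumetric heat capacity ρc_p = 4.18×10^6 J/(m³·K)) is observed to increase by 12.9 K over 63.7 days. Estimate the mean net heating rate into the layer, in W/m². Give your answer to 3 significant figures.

273

Areal heat capacity C = ρc_p × D = 4.18×10^6 × 27.9 = 1.17×10^8 J/(m^2 K).
Required heat per unit area: Q = C ΔT = 1.17×10^8 × 12.9 = 1.50×10^9 J/m².
Flux F = Q / Δt = 1.50×10^9 / 5.50×10^6 s = 273 W/m².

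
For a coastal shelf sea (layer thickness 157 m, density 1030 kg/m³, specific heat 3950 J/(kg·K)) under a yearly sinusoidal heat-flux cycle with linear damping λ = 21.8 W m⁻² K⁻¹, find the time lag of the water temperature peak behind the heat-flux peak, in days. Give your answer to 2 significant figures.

81 days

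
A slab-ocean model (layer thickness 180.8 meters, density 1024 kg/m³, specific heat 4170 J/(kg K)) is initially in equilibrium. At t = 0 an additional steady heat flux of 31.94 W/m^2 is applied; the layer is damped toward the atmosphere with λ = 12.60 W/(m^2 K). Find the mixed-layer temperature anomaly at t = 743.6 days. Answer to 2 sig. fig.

1.6 K

Areal heat capacity C = ρ c_p D = 1024 × 4170 × 180.8 = 7.72×10^8 J/(m²·K).
τ = C / λ = 7.72×10^8 / 12.60 = 6.13×10^7 s.
Equilibrium anomaly ΔT_eq = F / λ = 31.94 / 12.60 = 2.53 K.
t = 743.6 days = 6.42×10^7 s, so t/τ = 1.05.
ΔT(t) = ΔT_eq (1 − e^(−t/τ)) = 2.53 × (1 − e^−1.05) = 1.65 K.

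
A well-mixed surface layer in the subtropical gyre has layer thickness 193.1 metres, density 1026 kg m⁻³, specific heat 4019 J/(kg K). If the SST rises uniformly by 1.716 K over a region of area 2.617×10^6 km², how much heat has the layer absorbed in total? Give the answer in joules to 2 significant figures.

Areal heat capacity C = ρ c_p D = 1026 × 4019 × 193.1 = 7.96×10^8 J/(m^2 K).
Heat per unit area: q = C ΔT = 7.96×10^8 × 1.716 = 1.37×10^9 J/m².
Total heat: Q = q × A = 1.37×10^9 × (2.617×10^6 × 10⁶ m²) = 3.58×10^21 J.

3.6×10^21 J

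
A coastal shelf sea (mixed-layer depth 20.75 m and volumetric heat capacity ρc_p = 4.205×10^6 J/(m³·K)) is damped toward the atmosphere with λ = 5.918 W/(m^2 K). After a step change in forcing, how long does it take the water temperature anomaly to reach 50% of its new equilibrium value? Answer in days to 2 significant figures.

Areal heat capacity C = ρc_p × D = 4.205×10^6 × 20.75 = 8.73×10^7 J/(m^2 K).
τ = C / λ = 8.73×10^7 / 5.918 = 1.47×10^7 s.
Fraction reached: 1 − e^(−t/τ) = 0.50 ⇒ t = −τ ln(1 − 0.50) = τ × 0.693.
t = 1.02×10^7 s = 118 days.

120 days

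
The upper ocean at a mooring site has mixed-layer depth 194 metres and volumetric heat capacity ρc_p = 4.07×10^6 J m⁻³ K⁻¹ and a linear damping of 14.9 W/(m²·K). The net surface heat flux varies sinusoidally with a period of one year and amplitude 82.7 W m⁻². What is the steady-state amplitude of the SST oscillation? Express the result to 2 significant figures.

Areal heat capacity C = ρc_p × D = 4.07×10^6 × 194 = 7.90×10^8 J/(m^2 K).
Angular frequency ω = 2π / T = 2π / 3.15×10^7 s = 1.99×10^-7 s⁻¹.
√((Cω)² + λ²) = √((157)² + 14.9²) = 158 W/(m²·K).
Amplitude A = F₀ / √((Cω)²+λ²) = 82.7 / 158 = 0.523 K.

0.52 K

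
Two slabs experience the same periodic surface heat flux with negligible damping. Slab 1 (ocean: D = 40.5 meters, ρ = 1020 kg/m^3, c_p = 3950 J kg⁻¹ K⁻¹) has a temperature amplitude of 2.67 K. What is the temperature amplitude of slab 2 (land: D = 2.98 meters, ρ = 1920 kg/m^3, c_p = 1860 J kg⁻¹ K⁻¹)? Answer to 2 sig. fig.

41 K

C_ocean = 1.63×10^8 J/(m²·K); C_land = 1.06×10^7 J/(m²·K).
A ∝ 1/C ⇒ A_land = A_ocean × C_ocean/C_land = 2.67 × 15.3 = 40.9 K.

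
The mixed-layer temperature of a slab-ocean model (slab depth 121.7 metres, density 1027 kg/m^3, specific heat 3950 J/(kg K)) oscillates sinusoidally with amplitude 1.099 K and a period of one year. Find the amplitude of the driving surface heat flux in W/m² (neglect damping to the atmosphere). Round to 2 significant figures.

110

Areal heat capacity C = ρ c_p D = 1027 × 3950 × 121.7 = 4.94×10^8 J/(m²·K).
ω = 2π / 3.15×10^7 s = 1.99×10^-7 s⁻¹.
Cω = 4.94×10^8 × 1.99×10^-7 = 98.4 W/(m²·K).
F₀ = A × Cω = 1.099 × 98.4 = 108 W/m².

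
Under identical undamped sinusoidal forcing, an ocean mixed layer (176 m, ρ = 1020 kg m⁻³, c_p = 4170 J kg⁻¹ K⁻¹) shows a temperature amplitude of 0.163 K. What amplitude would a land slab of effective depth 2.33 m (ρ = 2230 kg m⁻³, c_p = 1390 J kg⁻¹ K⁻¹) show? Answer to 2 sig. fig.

17 K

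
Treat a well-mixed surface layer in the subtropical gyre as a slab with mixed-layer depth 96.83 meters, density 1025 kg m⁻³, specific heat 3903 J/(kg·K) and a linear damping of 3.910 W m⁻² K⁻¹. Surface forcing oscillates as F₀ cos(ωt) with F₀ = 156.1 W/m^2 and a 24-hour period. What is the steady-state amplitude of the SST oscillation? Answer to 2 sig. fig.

0.0055 K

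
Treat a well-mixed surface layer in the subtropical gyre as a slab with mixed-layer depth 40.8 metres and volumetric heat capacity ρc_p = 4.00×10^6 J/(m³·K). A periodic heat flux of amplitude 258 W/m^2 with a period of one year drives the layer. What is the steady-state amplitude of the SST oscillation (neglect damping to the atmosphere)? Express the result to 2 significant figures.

7.9 K

Areal heat capacity C = ρc_p × D = 4.00×10^6 × 40.8 = 1.63×10^8 J/(m^2 K).
Angular frequency ω = 2π / T = 2π / 3.15×10^7 s = 1.99×10^-7 s⁻¹.
Cω = 1.63×10^8 × 1.99×10^-7 = 32.5 W/(m²·K).
Amplitude A = F₀ / (Cω) = 258 / 32.5 = 7.93 K.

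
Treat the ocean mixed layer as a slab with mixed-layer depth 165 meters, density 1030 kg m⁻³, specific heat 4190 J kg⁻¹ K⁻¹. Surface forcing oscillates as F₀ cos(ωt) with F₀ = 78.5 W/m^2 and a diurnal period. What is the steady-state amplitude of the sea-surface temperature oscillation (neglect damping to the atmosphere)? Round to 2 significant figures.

Areal heat capacity C = ρ c_p D = 1030 × 4190 × 165 = 7.12×10^8 J/(m²·K).
Angular frequency ω = 2π / T = 2π / 86400 s = 7.27×10^-5 s⁻¹.
Cω = 7.12×10^8 × 7.27×10^-5 = 51800 W/(m²·K).
Amplitude A = F₀ / (Cω) = 78.5 / 51800 = 0.00152 K.

0.0015 K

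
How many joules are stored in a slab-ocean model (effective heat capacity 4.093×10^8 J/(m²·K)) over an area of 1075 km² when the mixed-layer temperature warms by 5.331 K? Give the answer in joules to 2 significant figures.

Areal heat capacity C = 4.093×10^8 J/(m²·K) (given).
Heat per unit area: q = C ΔT = 4.09×10^8 × 5.331 = 2.18×10^9 J/m².
Total heat: Q = q × A = 2.18×10^9 × (1075 × 10⁶ m²) = 2.35×10^18 J.

2.3×10^18 J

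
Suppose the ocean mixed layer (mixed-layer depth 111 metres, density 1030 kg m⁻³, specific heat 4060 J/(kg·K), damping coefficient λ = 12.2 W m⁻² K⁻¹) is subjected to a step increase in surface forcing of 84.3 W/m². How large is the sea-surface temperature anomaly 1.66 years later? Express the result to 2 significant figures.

5.2 K

Areal heat capacity C = ρ c_p D = 1030 × 4060 × 111 = 4.64×10^8 J/(m²·K).
τ = C / λ = 4.64×10^8 / 12.2 = 3.80×10^7 s.
Equilibrium anomaly ΔT_eq = F / λ = 84.3 / 12.2 = 6.91 K.
t = 1.66 years = 5.24×10^7 s, so t/τ = 1.38.
ΔT(t) = ΔT_eq (1 − e^(−t/τ)) = 6.91 × (1 − e^−1.38) = 5.17 K.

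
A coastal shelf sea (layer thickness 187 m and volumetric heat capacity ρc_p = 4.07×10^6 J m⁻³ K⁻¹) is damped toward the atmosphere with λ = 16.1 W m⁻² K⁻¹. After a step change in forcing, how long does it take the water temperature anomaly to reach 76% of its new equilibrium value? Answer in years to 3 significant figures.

Areal heat capacity C = ρc_p × D = 4.07×10^6 × 187 = 7.61×10^8 J/(m²·K).
τ = C / λ = 7.61×10^8 / 16.1 = 4.73×10^7 s.
Fraction reached: 1 − e^(−t/τ) = 0.76 ⇒ t = −τ ln(1 − 0.76) = τ × 1.43.
t = 6.75×10^7 s = 2.14 years.

2.14 years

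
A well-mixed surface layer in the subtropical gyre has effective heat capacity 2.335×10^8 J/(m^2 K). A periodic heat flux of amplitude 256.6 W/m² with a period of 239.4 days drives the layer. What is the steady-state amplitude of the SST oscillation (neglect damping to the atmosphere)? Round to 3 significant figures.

Areal heat capacity C = 2.335×10^8 J/(m^2 K) (given).
Angular frequency ω = 2π / T = 2π / 2.07×10^7 s = 3.04×10^-7 s⁻¹.
Cω = 2.33×10^8 × 3.04×10^-7 = 70.9 W/(m²·K).
Amplitude A = F₀ / (Cω) = 256.6 / 70.9 = 3.62 K.

3.62 K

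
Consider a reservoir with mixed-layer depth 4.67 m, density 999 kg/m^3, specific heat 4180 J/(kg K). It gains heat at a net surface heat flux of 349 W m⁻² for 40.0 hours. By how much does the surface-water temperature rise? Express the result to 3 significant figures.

Areal heat capacity C = ρ c_p D = 999 × 4180 × 4.67 = 1.95×10^7 J m⁻² K⁻¹.
Net heat input Q = F Δt = 349 × (40.0 hours × 3600 s/hour) = 5.03×10^7 J/m².
ΔT = Q / C = 5.03×10^7 / 1.95×10^7 = 2.58 K.

2.58 K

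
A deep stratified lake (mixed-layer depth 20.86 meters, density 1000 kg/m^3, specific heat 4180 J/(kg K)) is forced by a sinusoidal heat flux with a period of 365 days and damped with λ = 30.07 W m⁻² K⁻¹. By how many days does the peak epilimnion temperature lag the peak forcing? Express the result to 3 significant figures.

Areal heat capacity C = ρ c_p D = 1000 × 4180 × 20.86 = 8.72×10^7 J/(m²·K).
ω = 2π / 3.15×10^7 s = 1.99×10^-7 s⁻¹.
Phase lag φ = arctan(Cω/λ) = arctan(17.4/30.07) = 0.524 rad.
Time lag = φ / ω = 0.524 / 1.99×10^-7 = 2.63×10^6 s = 30.4 days.

30.4 days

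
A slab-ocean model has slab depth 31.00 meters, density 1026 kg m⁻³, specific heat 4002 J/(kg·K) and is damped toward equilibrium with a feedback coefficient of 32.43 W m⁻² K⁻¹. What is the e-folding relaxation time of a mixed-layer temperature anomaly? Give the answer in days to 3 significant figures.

Areal heat capacity C = ρ c_p D = 1026 × 4002 × 31.00 = 1.27×10^8 J/(m²·K).
Relaxation time τ = C / λ = 1.27×10^8 / 32.43 = 3.92×10^6 s.
In days: 3.92×10^6 s / (86400 s/day) = 45.4 days.

45.4 days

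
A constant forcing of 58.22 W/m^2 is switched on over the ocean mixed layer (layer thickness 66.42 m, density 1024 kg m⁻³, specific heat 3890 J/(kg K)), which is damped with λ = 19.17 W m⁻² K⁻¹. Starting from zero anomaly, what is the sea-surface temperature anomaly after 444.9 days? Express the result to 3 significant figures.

2.85 K

Areal heat capacity C = ρ c_p D = 1024 × 3890 × 66.42 = 2.65×10^8 J/(m²·K).
τ = C / λ = 2.65×10^8 / 19.17 = 1.38×10^7 s.
Equilibrium anomaly ΔT_eq = F / λ = 58.22 / 19.17 = 3.04 K.
t = 444.9 days = 3.84×10^7 s, so t/τ = 2.79.
ΔT(t) = ΔT_eq (1 − e^(−t/τ)) = 3.04 × (1 − e^−2.79) = 2.85 K.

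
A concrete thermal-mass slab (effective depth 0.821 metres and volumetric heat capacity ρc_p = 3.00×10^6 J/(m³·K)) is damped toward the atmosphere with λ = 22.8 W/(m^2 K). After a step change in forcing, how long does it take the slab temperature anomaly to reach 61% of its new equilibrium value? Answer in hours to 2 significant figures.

28 hours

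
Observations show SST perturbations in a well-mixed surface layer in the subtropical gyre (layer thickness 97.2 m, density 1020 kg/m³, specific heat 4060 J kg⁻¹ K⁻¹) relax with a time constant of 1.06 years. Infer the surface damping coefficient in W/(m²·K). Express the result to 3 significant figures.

Areal heat capacity C = ρ c_p D = 1020 × 4060 × 97.2 = 4.03×10^8 J m⁻² K⁻¹.
τ = 1.06 years = 3.35×10^7 s.
λ = C / τ = 4.03×10^8 / 3.35×10^7 = 12.0 W/(m²·K).

12.0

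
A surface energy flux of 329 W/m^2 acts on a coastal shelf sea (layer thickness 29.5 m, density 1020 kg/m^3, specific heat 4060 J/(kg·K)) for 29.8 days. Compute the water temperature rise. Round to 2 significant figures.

Areal heat capacity C = ρ c_p D = 1020 × 4060 × 29.5 = 1.22×10^8 J/(m²·K).
Net heat input Q = F Δt = 329 × (29.8 days × 86400 s/day) = 8.47×10^8 J/m².
ΔT = Q / C = 8.47×10^8 / 1.22×10^8 = 6.93 K.

6.9 K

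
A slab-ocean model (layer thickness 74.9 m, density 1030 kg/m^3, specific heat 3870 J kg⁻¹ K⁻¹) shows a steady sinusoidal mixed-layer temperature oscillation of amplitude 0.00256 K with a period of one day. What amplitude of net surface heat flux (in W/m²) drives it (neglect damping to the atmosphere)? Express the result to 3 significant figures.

55.6

Areal heat capacity C = ρ c_p D = 1030 × 3870 × 74.9 = 2.99×10^8 J/(m^2 K).
ω = 2π / 86400 s = 7.27×10^-5 s⁻¹.
Cω = 2.99×10^8 × 7.27×10^-5 = 21700 W/(m²·K).
F₀ = A × Cω = 0.00256 × 21700 = 55.6 W/m².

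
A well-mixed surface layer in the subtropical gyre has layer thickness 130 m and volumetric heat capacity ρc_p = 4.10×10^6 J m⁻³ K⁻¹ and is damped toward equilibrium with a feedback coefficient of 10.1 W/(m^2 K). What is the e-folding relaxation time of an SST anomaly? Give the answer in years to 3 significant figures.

1.67 years

Areal heat capacity C = ρc_p × D = 4.10×10^6 × 130 = 5.33×10^8 J m⁻² K⁻¹.
Relaxation time τ = C / λ = 5.33×10^8 / 10.1 = 5.28×10^7 s.
In years: 5.28×10^7 s / (3.156×10^7 s/year) = 1.67 years.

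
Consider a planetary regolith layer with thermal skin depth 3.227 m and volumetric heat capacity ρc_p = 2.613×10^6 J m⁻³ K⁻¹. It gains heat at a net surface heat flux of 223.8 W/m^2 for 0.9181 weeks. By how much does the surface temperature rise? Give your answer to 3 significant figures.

Areal heat capacity C = ρc_p × D = 2.613×10^6 × 3.227 = 8.43×10^6 J/(m^2 K).
Net heat input Q = F Δt = 223.8 × (0.9181 weeks × 6.048×10^5 s/week) = 1.24×10^8 J/m².
ΔT = Q / C = 1.24×10^8 / 8.43×10^6 = 14.7 K.

14.7 K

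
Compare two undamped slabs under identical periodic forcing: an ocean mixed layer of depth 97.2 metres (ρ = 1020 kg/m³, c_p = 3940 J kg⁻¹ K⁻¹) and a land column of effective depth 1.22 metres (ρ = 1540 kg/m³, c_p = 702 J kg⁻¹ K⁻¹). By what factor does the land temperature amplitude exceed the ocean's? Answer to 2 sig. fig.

300

C_ocean = 1020 × 3940 × 97.2 = 3.91×10^8 J/(m²·K).
C_land = 1540 × 702 × 1.22 = 1.32×10^6 J/(m²·K).
Undamped amplitude ∝ 1/C, so A_land/A_ocean = C_ocean/C_land = 296.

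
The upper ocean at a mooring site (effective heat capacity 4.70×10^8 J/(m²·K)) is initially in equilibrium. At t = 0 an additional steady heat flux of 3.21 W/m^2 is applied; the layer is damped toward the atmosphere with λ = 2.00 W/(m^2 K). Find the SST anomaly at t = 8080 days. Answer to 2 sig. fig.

Areal heat capacity C = 4.70×10^8 J/(m²·K) (given).
τ = C / λ = 4.70×10^8 / 2.00 = 2.35×10^8 s.
Equilibrium anomaly ΔT_eq = F / λ = 3.21 / 2.00 = 1.60 K.
t = 8080 days = 6.98×10^8 s, so t/τ = 2.97.
ΔT(t) = ΔT_eq (1 − e^(−t/τ)) = 1.60 × (1 − e^−2.97) = 1.52 K.

1.5 K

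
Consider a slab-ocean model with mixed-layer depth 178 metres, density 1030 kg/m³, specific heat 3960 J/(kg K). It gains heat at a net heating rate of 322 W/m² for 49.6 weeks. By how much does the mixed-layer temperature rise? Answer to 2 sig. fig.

Areal heat capacity C = ρ c_p D = 1030 × 3960 × 178 = 7.26×10^8 J/(m²·K).
Net heat input Q = F Δt = 322 × (49.6 weeks × 6.048×10^5 s/week) = 9.66×10^9 J/m².
ΔT = Q / C = 9.66×10^9 / 7.26×10^8 = 13.3 K.

13 K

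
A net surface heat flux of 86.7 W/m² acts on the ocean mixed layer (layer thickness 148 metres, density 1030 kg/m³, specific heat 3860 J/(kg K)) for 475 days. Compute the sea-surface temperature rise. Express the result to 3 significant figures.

6.05 K

Areal heat capacity C = ρ c_p D = 1030 × 3860 × 148 = 5.88×10^8 J/(m^2 K).
Net heat input Q = F Δt = 86.7 × (475 days × 86400 s/day) = 3.56×10^9 J/m².
ΔT = Q / C = 3.56×10^9 / 5.88×10^8 = 6.05 K.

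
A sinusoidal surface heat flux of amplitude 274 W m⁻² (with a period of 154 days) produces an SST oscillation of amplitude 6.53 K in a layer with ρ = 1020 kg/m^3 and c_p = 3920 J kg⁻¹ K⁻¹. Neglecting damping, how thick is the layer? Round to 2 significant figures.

ω = 2π / 1.33×10^7 s = 4.72×10^-7 s⁻¹.
Required C = F₀ / (A ω) = 274 / (6.53 × 4.72×10^-7) = 8.89×10^7 J/(m²·K).
D = C / (ρ c_p) = 8.89×10^7 / (1020 × 3920) = 22.2 m.

22 m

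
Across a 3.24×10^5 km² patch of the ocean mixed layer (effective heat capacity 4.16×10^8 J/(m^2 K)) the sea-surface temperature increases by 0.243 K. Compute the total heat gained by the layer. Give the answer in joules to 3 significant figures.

Areal heat capacity C = 4.16×10^8 J/(m^2 K) (given).
Heat per unit area: q = C ΔT = 4.16×10^8 × 0.243 = 1.01×10^8 J/m².
Total heat: Q = q × A = 1.01×10^8 × (3.24×10^5 × 10⁶ m²) = 3.28×10^19 J.

3.28×10^19 J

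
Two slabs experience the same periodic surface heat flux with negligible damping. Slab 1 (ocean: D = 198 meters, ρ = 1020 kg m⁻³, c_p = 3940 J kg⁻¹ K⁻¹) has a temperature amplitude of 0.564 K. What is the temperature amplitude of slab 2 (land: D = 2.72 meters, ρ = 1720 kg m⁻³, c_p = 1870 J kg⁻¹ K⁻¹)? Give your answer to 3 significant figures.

51.3 K

C_ocean = 7.96×10^8 J/(m²·K); C_land = 8.75×10^6 J/(m²·K).
A ∝ 1/C ⇒ A_land = A_ocean × C_ocean/C_land = 0.564 × 91.0 = 51.3 K.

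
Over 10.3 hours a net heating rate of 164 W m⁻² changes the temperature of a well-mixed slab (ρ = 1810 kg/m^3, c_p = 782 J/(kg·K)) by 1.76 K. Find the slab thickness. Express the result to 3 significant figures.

Heat input Q = F Δt = 164 × 37100 s = 6.08×10^6 J/m².
Required areal heat capacity C = Q / ΔT = 3.46×10^6 J/(m²·K).
Depth D = C / (ρ c_p) = 3.46×10^6 / (1810 × 782) = 2.44 m.

2.44 m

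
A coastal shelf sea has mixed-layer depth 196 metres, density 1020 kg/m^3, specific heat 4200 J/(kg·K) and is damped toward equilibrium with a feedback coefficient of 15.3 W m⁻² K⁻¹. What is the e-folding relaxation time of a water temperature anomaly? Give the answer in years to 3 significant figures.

Areal heat capacity C = ρ c_p D = 1020 × 4200 × 196 = 8.40×10^8 J m⁻² K⁻¹.
Relaxation time τ = C / λ = 8.40×10^8 / 15.3 = 5.49×10^7 s.
In years: 5.49×10^7 s / (3.156×10^7 s/year) = 1.74 years.

1.74 years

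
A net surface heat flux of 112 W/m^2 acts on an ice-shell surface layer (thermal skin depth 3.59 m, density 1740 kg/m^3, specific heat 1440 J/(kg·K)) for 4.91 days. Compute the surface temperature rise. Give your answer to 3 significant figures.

Areal heat capacity C = ρ c_p D = 1740 × 1440 × 3.59 = 9.00×10^6 J/(m²·K).
Net heat input Q = F Δt = 112 × (4.91 days × 86400 s/day) = 4.75×10^7 J/m².
ΔT = Q / C = 4.75×10^7 / 9.00×10^6 = 5.28 K.

5.28 K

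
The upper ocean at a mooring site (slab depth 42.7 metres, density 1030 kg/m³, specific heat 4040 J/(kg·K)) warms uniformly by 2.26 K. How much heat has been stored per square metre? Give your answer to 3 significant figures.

Areal heat capacity C = ρ c_p D = 1030 × 4040 × 42.7 = 1.78×10^8 J m⁻² K⁻¹.
ΔQ = C ΔT = 1.78×10^8 × 2.26 = 4.02×10^8 J/m².

4.02×10^8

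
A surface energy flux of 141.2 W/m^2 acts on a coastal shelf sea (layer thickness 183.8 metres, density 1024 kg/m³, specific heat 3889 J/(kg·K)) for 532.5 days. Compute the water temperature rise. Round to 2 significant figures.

8.9 K

Areal heat capacity C = ρ c_p D = 1024 × 3889 × 183.8 = 7.32×10^8 J/(m²·K).
Net heat input Q = F Δt = 141.2 × (532.5 days × 86400 s/day) = 6.50×10^9 J/m².
ΔT = Q / C = 6.50×10^9 / 7.32×10^8 = 8.88 K.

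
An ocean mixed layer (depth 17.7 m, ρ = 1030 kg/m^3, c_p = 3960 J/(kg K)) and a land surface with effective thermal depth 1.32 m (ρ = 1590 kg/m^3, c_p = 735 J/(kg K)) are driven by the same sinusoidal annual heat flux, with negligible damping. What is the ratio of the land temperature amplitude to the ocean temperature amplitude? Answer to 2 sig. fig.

47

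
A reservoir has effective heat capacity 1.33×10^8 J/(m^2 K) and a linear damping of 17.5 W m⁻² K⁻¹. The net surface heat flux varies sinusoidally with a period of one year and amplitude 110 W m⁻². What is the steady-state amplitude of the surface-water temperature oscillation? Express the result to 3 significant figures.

3.46 K

Areal heat capacity C = 1.33×10^8 J/(m^2 K) (given).
Angular frequency ω = 2π / T = 2π / 3.15×10^7 s = 1.99×10^-7 s⁻¹.
√((Cω)² + λ²) = √((26.5)² + 17.5²) = 31.8 W/(m²·K).
Amplitude A = F₀ / √((Cω)²+λ²) = 110 / 31.8 = 3.46 K.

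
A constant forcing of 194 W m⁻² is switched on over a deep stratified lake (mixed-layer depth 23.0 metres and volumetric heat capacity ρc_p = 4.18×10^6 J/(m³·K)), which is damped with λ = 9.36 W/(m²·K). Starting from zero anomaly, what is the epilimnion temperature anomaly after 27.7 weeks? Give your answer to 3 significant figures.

16.7 K

Areal heat capacity C = ρc_p × D = 4.18×10^6 × 23.0 = 9.61×10^7 J/(m^2 K).
τ = C / λ = 9.61×10^7 / 9.36 = 1.03×10^7 s.
Equilibrium anomaly ΔT_eq = F / λ = 194 / 9.36 = 20.7 K.
t = 27.7 weeks = 1.68×10^7 s, so t/τ = 1.63.
ΔT(t) = ΔT_eq (1 − e^(−t/τ)) = 20.7 × (1 − e^−1.63) = 16.7 K.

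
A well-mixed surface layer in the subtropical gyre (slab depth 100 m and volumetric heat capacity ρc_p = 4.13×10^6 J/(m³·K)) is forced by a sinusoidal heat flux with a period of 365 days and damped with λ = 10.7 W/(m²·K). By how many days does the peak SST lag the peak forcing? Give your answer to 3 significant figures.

Areal heat capacity C = ρc_p × D = 4.13×10^6 × 100 = 4.13×10^8 J/(m^2 K).
ω = 2π / 3.15×10^7 s = 1.99×10^-7 s⁻¹.
Phase lag φ = arctan(Cω/λ) = arctan(82.3/10.7) = 1.44 rad.
Time lag = φ / ω = 1.44 / 1.99×10^-7 = 7.23×10^6 s = 83.7 days.

83.7 days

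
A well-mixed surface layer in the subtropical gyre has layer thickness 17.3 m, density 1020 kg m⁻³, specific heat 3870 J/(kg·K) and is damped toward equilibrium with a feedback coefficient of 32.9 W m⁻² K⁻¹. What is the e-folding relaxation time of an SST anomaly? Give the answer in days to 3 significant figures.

Areal heat capacity C = ρ c_p D = 1020 × 3870 × 17.3 = 6.83×10^7 J m⁻² K⁻¹.
Relaxation time τ = C / λ = 6.83×10^7 / 32.9 = 2.08×10^6 s.
In days: 2.08×10^6 s / (86400 s/day) = 24.0 days.

24.0 days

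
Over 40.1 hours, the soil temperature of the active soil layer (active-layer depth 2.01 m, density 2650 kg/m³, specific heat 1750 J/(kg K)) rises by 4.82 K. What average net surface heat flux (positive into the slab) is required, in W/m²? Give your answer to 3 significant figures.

Areal heat capacity C = ρ c_p D = 2650 × 1750 × 2.01 = 9.32×10^6 J m⁻² K⁻¹.
Required heat per unit area: Q = C ΔT = 9.32×10^6 × 4.82 = 4.49×10^7 J/m².
Flux F = Q / Δt = 4.49×10^7 / 1.44×10^5 s = 311 W/m².

311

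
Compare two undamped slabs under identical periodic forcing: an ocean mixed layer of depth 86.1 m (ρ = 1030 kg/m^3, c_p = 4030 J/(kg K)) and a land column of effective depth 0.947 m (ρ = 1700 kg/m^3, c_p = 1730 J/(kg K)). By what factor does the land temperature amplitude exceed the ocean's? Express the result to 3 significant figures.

128

C_ocean = 1030 × 4030 × 86.1 = 3.57×10^8 J/(m²·K).
C_land = 1700 × 1730 × 0.947 = 2.79×10^6 J/(m²·K).
Undamped amplitude ∝ 1/C, so A_land/A_ocean = C_ocean/C_land = 128.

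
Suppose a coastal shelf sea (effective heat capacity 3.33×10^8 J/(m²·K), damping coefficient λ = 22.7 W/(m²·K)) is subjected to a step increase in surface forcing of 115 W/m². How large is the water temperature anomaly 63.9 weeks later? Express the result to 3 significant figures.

Areal heat capacity C = 3.33×10^8 J/(m²·K) (given).
τ = C / λ = 3.33×10^8 / 22.7 = 1.47×10^7 s.
Equilibrium anomaly ΔT_eq = F / λ = 115 / 22.7 = 5.07 K.
t = 63.9 weeks = 3.86×10^7 s, so t/τ = 2.63.
ΔT(t) = ΔT_eq (1 − e^(−t/τ)) = 5.07 × (1 − e^−2.63) = 4.70 K.

4.70 K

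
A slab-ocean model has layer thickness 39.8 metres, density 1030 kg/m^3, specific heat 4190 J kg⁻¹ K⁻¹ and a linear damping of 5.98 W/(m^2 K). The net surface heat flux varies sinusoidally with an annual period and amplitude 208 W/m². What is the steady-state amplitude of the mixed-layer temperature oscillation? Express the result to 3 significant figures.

5.99 K

Areal heat capacity C = ρ c_p D = 1030 × 4190 × 39.8 = 1.72×10^8 J m⁻² K⁻¹.
Angular frequency ω = 2π / T = 2π / 3.15×10^7 s = 1.99×10^-7 s⁻¹.
√((Cω)² + λ²) = √((34.2)² + 5.98²) = 34.7 W/(m²·K).
Amplitude A = F₀ / √((Cω)²+λ²) = 208 / 34.7 = 5.99 K.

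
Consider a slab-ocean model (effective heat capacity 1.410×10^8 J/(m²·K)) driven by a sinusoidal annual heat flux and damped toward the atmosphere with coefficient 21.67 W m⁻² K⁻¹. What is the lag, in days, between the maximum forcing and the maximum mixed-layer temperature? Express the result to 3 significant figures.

Areal heat capacity C = 1.410×10^8 J/(m²·K) (given).
ω = 2π / 3.15×10^7 s = 1.99×10^-7 s⁻¹.
Phase lag φ = arctan(Cω/λ) = arctan(28.1/21.67) = 0.914 rad.
Time lag = φ / ω = 0.914 / 1.99×10^-7 = 4.59×10^6 s = 53.1 days.

53.1 days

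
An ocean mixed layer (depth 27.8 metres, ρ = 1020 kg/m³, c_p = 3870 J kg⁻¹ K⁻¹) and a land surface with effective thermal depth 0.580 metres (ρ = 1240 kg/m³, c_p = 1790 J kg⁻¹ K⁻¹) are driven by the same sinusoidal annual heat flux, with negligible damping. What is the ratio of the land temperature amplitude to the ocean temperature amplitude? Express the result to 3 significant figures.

85.2

C_ocean = 1020 × 3870 × 27.8 = 1.10×10^8 J/(m²·K).
C_land = 1240 × 1790 × 0.580 = 1.29×10^6 J/(m²·K).
Undamped amplitude ∝ 1/C, so A_land/A_ocean = C_ocean/C_land = 85.2.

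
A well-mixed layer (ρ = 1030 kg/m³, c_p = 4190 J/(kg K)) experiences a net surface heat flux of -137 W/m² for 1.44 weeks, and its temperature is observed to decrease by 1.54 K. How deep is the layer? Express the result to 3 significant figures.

Heat input Q = F Δt = -137 × 8.71×10^5 s = -1.19×10^8 J/m².
Required areal heat capacity C = Q / ΔT = 7.75×10^7 J/(m²·K).
Depth D = C / (ρ c_p) = 7.75×10^7 / (1030 × 4190) = 18.0 m.

18.0 m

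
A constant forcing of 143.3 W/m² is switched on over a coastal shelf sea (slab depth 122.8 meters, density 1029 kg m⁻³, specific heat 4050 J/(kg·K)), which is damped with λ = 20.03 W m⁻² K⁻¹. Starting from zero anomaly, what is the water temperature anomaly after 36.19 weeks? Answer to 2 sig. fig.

Areal heat capacity C = ρ c_p D = 1029 × 4050 × 122.8 = 5.12×10^8 J/(m²·K).
τ = C / λ = 5.12×10^8 / 20.03 = 2.55×10^7 s.
Equilibrium anomaly ΔT_eq = F / λ = 143.3 / 20.03 = 7.15 K.
t = 36.19 weeks = 2.19×10^7 s, so t/τ = 0.857.
ΔT(t) = ΔT_eq (1 − e^(−t/τ)) = 7.15 × (1 − e^−0.857) = 4.12 K.

4.1 K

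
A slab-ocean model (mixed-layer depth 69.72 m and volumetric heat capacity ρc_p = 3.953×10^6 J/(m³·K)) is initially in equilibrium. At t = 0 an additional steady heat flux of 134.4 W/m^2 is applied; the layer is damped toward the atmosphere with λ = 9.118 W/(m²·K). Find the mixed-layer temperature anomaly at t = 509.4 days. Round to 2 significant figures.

11 K

Areal heat capacity C = ρc_p × D = 3.953×10^6 × 69.72 = 2.76×10^8 J m⁻² K⁻¹.
τ = C / λ = 2.76×10^8 / 9.118 = 3.02×10^7 s.
Equilibrium anomaly ΔT_eq = F / λ = 134.4 / 9.118 = 14.7 K.
t = 509.4 days = 4.40×10^7 s, so t/τ = 1.46.
ΔT(t) = ΔT_eq (1 − e^(−t/τ)) = 14.7 × (1 − e^−1.46) = 11.3 K.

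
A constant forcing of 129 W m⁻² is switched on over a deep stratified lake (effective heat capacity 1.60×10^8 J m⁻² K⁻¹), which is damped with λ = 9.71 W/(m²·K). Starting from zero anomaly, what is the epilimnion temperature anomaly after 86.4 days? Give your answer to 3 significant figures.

4.84 K

Areal heat capacity C = 1.60×10^8 J m⁻² K⁻¹ (given).
τ = C / λ = 1.60×10^8 / 9.71 = 1.65×10^7 s.
Equilibrium anomaly ΔT_eq = F / λ = 129 / 9.71 = 13.3 K.
t = 86.4 days = 7.46×10^6 s, so t/τ = 0.453.
ΔT(t) = ΔT_eq (1 − e^(−t/τ)) = 13.3 × (1 − e^−0.453) = 4.84 K.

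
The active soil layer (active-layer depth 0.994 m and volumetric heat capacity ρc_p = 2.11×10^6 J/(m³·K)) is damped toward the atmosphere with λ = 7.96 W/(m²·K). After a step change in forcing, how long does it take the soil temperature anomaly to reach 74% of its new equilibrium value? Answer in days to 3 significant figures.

4.11 days

Areal heat capacity C = ρc_p × D = 2.11×10^6 × 0.994 = 2.10×10^6 J m⁻² K⁻¹.
τ = C / λ = 2.10×10^6 / 7.96 = 2.63×10^5 s.
Fraction reached: 1 − e^(−t/τ) = 0.74 ⇒ t = −τ ln(1 − 0.74) = τ × 1.35.
t = 3.55×10^5 s = 4.11 days.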